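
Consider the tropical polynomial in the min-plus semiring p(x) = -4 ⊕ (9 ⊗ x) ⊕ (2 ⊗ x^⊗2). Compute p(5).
p(5) = -4

A tropical monomial a ⊗ x^⊗i evaluates to a + i · x. Evaluating each term at x = 5:
  Term 0 contributes -4 + 0 · 5 = -4
  Term 1 contributes 9 + 1 · 5 = 14
  Term 2 contributes 2 + 2 · 5 = 12
p(5) = ⊕ of these = min[-4, 14, 12] = -4.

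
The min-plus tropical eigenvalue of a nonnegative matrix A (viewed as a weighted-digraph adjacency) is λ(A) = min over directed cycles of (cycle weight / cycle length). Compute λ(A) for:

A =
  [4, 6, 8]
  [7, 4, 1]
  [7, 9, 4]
λ(A) = 4

Enumerate directed cycles and compute their means (weight / length). Sample:
  cycle 0 → 0: weight = 4, length = 1, mean = 4/1 ≈ 4.000
  cycle 1 → 1: weight = 4, length = 1, mean = 4/1 ≈ 4.000
  cycle 2 → 2: weight = 4, length = 1, mean = 4/1 ≈ 4.000
  cycle 0 → 1 → 0: weight = 13, length = 2, mean = 13/2 ≈ 6.500
  cycle 0 → 2 → 0: weight = 15, length = 2, mean = 15/2 ≈ 7.500
  cycle 1 → 0 → 1: weight = 13, length = 2, mean = 13/2 ≈ 6.500
Minimum mean = 4.000, attained e.g. along the cycle 0 → 0 with weight 4 and length 1. So λ(A) = 4/1 = 4.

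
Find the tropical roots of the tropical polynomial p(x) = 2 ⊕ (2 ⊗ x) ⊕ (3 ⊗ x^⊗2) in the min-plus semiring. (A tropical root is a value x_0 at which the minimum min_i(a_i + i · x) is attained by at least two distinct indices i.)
Roots: {-1, 0}

Each tropical root is a break point of the lower envelope of the lines y = a_i + i · x (there are 3 lines, with slopes 0, 1, ..., 2). Only the lines that attain the minimum somewhere contribute to roots; other lines are dominated. Here the surviving (envelope) indices are i = 2, i = 1, i = 0.
Intersections between consecutive envelope lines give the roots: for adjacent envelope indices i < j the intersection is x = (a_i − a_j) / (j − i). Reading off the sorted break points: {-1, 0}.
Verification: at each break x_0, at least two indices attain the minimum of min_i(a_i + i · x_0).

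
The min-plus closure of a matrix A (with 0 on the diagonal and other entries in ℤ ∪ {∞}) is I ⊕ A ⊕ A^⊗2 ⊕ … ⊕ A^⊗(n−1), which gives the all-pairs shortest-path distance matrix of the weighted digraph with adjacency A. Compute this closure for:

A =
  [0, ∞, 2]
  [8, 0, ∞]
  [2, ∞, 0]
Closure =
  [0, ∞, 2]
  [8, 0, 10]
  [2, ∞, 0]

This is the Floyd-Warshall all-pairs shortest-path computation. For each intermediate vertex k = 0, 1, …, 2, update dist[i][j] ← min(dist[i][j], dist[i][k] + dist[k][j]). The final matrix gives, for each (i, j), the minimum total weight of any directed path from i to j (possibly empty when i = j).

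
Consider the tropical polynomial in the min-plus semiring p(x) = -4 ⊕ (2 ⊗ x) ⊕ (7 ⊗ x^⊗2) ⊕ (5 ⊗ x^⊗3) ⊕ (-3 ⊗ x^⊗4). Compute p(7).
p(7) = -4

A tropical monomial a ⊗ x^⊗i evaluates to a + i · x. Evaluating each term at x = 7:
  Term 0 contributes -4 + 0 · 7 = -4
  Term 1 contributes 2 + 1 · 7 = 9
  Term 2 contributes 7 + 2 · 7 = 21
  Term 3 contributes 5 + 3 · 7 = 26
  Term 4 contributes -3 + 4 · 7 = 25
p(7) = ⊕ of these = min[-4, 9, 21, 26, 25] = -4.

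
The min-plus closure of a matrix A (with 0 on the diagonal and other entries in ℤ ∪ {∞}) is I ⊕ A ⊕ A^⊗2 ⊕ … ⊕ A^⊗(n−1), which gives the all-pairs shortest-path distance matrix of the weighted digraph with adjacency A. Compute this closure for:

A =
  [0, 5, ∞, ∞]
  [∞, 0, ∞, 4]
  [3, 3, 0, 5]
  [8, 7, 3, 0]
Closure =
  [0, 5, 12, 9]
  [10, 0, 7, 4]
  [3, 3, 0, 5]
  [6, 6, 3, 0]

This is the Floyd-Warshall all-pairs shortest-path computation. For each intermediate vertex k = 0, 1, …, 3, update dist[i][j] ← min(dist[i][j], dist[i][k] + dist[k][j]). The final matrix gives, for each (i, j), the minimum total weight of any directed path from i to j (possibly empty when i = j).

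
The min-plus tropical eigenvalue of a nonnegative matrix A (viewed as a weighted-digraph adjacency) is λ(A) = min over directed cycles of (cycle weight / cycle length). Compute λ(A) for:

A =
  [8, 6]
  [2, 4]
λ(A) = 4

Enumerate directed cycles and compute their means (weight / length). Sample:
  cycle 0 → 0: weight = 8, length = 1, mean = 8/1 ≈ 8.000
  cycle 1 → 1: weight = 4, length = 1, mean = 4/1 ≈ 4.000
  cycle 0 → 1 → 0: weight = 8, length = 2, mean = 8/2 ≈ 4.000
  cycle 1 → 0 → 1: weight = 8, length = 2, mean = 8/2 ≈ 4.000
Minimum mean = 4.000, attained e.g. along the cycle 1 → 1 with weight 4 and length 1. So λ(A) = 4/1 = 4.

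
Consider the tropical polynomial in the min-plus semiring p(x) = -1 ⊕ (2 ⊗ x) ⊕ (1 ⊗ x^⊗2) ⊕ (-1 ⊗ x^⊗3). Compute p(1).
p(1) = -1

A tropical monomial a ⊗ x^⊗i evaluates to a + i · x. Evaluating each term at x = 1:
  Term 0 contributes -1 + 0 · 1 = -1
  Term 1 contributes 2 + 1 · 1 = 3
  Term 2 contributes 1 + 2 · 1 = 3
  Term 3 contributes -1 + 3 · 1 = 2
p(1) = ⊕ of these = min[-1, 3, 3, 2] = -1.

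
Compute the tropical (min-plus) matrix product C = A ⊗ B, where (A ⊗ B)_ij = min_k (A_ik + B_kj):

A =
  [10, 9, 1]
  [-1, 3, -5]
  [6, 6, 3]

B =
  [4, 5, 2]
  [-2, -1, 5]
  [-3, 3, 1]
A ⊗ B =
  [-2, 4, 2]
  [-8, -2, -4]
  [0, 5, 4]

Apply the min-plus product entry-by-entry:
  C[0][0] = min over k of (A[0][0] + B[0][0] = 10 + 4 = 14, A[0][1] + B[1][0] = 9 + -2 = 7, A[0][2] + B[2][0] = 1 + -3 = -2) = -2 (attained at k = 2)
  C[0][1] = min over k of (A[0][0] + B[0][1] = 10 + 5 = 15, A[0][1] + B[1][1] = 9 + -1 = 8, A[0][2] + B[2][1] = 1 + 3 = 4) = 4 (attained at k = 2)
  C[0][2] = min over k of (A[0][0] + B[0][2] = 10 + 2 = 12, A[0][1] + B[1][2] = 9 + 5 = 14, A[0][2] + B[2][2] = 1 + 1 = 2) = 2 (attained at k = 2)
  C[1][0] = min over k of (A[1][0] + B[0][0] = -1 + 4 = 3, A[1][1] + B[1][0] = 3 + -2 = 1, A[1][2] + B[2][0] = -5 + -3 = -8) = -8 (attained at k = 2)
  C[1][1] = min over k of (A[1][0] + B[0][1] = -1 + 5 = 4, A[1][1] + B[1][1] = 3 + -1 = 2, A[1][2] + B[2][1] = -5 + 3 = -2) = -2 (attained at k = 2)
  C[1][2] = min over k of (A[1][0] + B[0][2] = -1 + 2 = 1, A[1][1] + B[1][2] = 3 + 5 = 8, A[1][2] + B[2][2] = -5 + 1 = -4) = -4 (attained at k = 2)
  C[2][0] = min over k of (A[2][0] + B[0][0] = 6 + 4 = 10, A[2][1] + B[1][0] = 6 + -2 = 4, A[2][2] + B[2][0] = 3 + -3 = 0) = 0 (attained at k = 2)
  C[2][1] = min over k of (A[2][0] + B[0][1] = 6 + 5 = 11, A[2][1] + B[1][1] = 6 + -1 = 5, A[2][2] + B[2][1] = 3 + 3 = 6) = 5 (attained at k = 1)
  C[2][2] = min over k of (A[2][0] + B[0][2] = 6 + 2 = 8, A[2][1] + B[1][2] = 6 + 5 = 11, A[2][2] + B[2][2] = 3 + 1 = 4) = 4 (attained at k = 2)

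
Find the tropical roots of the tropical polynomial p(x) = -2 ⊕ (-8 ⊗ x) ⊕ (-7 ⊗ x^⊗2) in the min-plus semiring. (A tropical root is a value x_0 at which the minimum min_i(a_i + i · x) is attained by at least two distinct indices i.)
Roots: {-1, 6}

Each tropical root is a break point of the lower envelope of the lines y = a_i + i · x (there are 3 lines, with slopes 0, 1, ..., 2). Only the lines that attain the minimum somewhere contribute to roots; other lines are dominated. Here the surviving (envelope) indices are i = 2, i = 1, i = 0.
Intersections between consecutive envelope lines give the roots: for adjacent envelope indices i < j the intersection is x = (a_i − a_j) / (j − i). Reading off the sorted break points: {-1, 6}.
Verification: at each break x_0, at least two indices attain the minimum of min_i(a_i + i · x_0).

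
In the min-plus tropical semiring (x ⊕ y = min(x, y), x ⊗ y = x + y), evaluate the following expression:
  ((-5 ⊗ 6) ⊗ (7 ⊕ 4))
((-5 ⊗ 6) ⊗ (7 ⊕ 4)) = 5

Expand innermost to outermost. Recall ⊕ takes the minimum of its arguments and ⊗ takes their sum. Working out the expression ((-5 ⊗ 6) ⊗ (7 ⊕ 4)) gives 5.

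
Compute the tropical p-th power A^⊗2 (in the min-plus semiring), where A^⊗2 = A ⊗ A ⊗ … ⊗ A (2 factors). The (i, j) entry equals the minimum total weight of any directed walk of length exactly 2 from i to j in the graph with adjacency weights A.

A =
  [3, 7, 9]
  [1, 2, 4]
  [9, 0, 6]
A^⊗2 =
  [6, 9, 11]
  [3, 4, 6]
  [1, 2, 4]

Each entry (A^⊗2)_ij equals the minimum over all length-2 walks i = v_0 → v_1 → … → v_2 = j of Σ_t A[v_t][v_{t+1}]. For example, for (i, j) = (0, 2) we minimise over 3 possible intermediate vertex sequences; the minimum is 11, attained along the walk 0 → 1 → 2.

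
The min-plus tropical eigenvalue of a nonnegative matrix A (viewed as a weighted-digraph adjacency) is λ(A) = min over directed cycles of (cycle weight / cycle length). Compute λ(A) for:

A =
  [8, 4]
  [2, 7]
λ(A) = 3

Enumerate directed cycles and compute their means (weight / length). Sample:
  cycle 0 → 0: weight = 8, length = 1, mean = 8/1 ≈ 8.000
  cycle 1 → 1: weight = 7, length = 1, mean = 7/1 ≈ 7.000
  cycle 0 → 1 → 0: weight = 6, length = 2, mean = 6/2 ≈ 3.000
  cycle 1 → 0 → 1: weight = 6, length = 2, mean = 6/2 ≈ 3.000
Minimum mean = 3.000, attained e.g. along the cycle 0 → 1 → 0 with weight 6 and length 2. So λ(A) = 6/2 = 3.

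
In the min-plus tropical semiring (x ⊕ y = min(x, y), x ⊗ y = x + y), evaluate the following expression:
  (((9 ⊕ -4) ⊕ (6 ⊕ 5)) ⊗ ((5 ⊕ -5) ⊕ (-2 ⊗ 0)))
(((9 ⊕ -4) ⊕ (6 ⊕ 5)) ⊗ ((5 ⊕ -5) ⊕ (-2 ⊗ 0))) = -9

Expand innermost to outermost. Recall ⊕ takes the minimum of its arguments and ⊗ takes their sum. Working out the expression (((9 ⊕ -4) ⊕ (6 ⊕ 5)) ⊗ ((5 ⊕ -5) ⊕ (-2 ⊗ 0))) gives -9.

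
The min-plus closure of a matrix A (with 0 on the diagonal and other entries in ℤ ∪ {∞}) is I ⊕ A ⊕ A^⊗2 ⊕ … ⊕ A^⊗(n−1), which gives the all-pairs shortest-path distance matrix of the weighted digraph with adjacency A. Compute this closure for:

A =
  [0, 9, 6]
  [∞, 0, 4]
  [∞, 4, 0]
Closure =
  [0, 9, 6]
  [∞, 0, 4]
  [∞, 4, 0]

This is the Floyd-Warshall all-pairs shortest-path computation. For each intermediate vertex k = 0, 1, …, 2, update dist[i][j] ← min(dist[i][j], dist[i][k] + dist[k][j]). The final matrix gives, for each (i, j), the minimum total weight of any directed path from i to j (possibly empty when i = j).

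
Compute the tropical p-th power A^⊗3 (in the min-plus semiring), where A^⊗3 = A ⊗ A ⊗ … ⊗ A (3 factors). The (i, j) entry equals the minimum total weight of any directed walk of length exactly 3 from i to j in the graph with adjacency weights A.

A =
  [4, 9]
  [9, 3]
A^⊗3 =
  [12, 15]
  [15, 9]

Each entry (A^⊗3)_ij equals the minimum over all length-3 walks i = v_0 → v_1 → … → v_3 = j of Σ_t A[v_t][v_{t+1}]. For example, for (i, j) = (0, 1) we minimise over 4 possible intermediate vertex sequences; the minimum is 15, attained along the walk 0 → 1 → 1 → 1.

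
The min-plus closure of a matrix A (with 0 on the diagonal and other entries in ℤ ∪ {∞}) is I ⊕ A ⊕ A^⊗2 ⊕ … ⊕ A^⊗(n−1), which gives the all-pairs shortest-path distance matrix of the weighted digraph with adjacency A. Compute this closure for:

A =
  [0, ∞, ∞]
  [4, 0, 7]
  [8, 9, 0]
Closure =
  [0, ∞, ∞]
  [4, 0, 7]
  [8, 9, 0]

This is the Floyd-Warshall all-pairs shortest-path computation. For each intermediate vertex k = 0, 1, …, 2, update dist[i][j] ← min(dist[i][j], dist[i][k] + dist[k][j]). The final matrix gives, for each (i, j), the minimum total weight of any directed path from i to j (possibly empty when i = j).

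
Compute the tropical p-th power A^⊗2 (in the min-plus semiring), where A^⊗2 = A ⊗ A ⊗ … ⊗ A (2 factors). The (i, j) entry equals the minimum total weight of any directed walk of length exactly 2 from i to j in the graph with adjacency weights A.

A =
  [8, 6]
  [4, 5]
A^⊗2 =
  [10, 11]
  [9, 10]

Each entry (A^⊗2)_ij equals the minimum over all length-2 walks i = v_0 → v_1 → … → v_2 = j of Σ_t A[v_t][v_{t+1}]. For example, for (i, j) = (0, 1) we minimise over 2 possible intermediate vertex sequences; the minimum is 11, attained along the walk 0 → 1 → 1.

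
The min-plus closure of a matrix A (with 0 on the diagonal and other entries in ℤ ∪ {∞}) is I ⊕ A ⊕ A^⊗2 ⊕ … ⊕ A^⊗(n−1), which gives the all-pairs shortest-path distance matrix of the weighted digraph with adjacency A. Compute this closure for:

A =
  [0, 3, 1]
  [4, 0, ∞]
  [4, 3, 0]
Closure =
  [0, 3, 1]
  [4, 0, 5]
  [4, 3, 0]

This is the Floyd-Warshall all-pairs shortest-path computation. For each intermediate vertex k = 0, 1, …, 2, update dist[i][j] ← min(dist[i][j], dist[i][k] + dist[k][j]). The final matrix gives, for each (i, j), the minimum total weight of any directed path from i to j (possibly empty when i = j).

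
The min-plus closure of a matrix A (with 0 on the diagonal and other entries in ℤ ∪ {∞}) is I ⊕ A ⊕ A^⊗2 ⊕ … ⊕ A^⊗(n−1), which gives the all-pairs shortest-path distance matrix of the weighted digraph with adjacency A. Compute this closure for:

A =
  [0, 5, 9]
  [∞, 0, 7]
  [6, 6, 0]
Closure =
  [0, 5, 9]
  [13, 0, 7]
  [6, 6, 0]

This is the Floyd-Warshall all-pairs shortest-path computation. For each intermediate vertex k = 0, 1, …, 2, update dist[i][j] ← min(dist[i][j], dist[i][k] + dist[k][j]). The final matrix gives, for each (i, j), the minimum total weight of any directed path from i to j (possibly empty when i = j).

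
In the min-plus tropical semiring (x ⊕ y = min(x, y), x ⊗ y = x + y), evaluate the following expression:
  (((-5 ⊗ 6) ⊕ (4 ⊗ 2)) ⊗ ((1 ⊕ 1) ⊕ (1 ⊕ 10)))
(((-5 ⊗ 6) ⊕ (4 ⊗ 2)) ⊗ ((1 ⊕ 1) ⊕ (1 ⊕ 10))) = 2

Expand innermost to outermost. Recall ⊕ takes the minimum of its arguments and ⊗ takes their sum. Working out the expression (((-5 ⊗ 6) ⊕ (4 ⊗ 2)) ⊗ ((1 ⊕ 1) ⊕ (1 ⊕ 10))) gives 2.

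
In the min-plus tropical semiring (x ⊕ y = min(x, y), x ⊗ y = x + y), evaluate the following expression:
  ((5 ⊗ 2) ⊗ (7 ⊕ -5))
((5 ⊗ 2) ⊗ (7 ⊕ -5)) = 2

Expand innermost to outermost. Recall ⊕ takes the minimum of its arguments and ⊗ takes their sum. Working out the expression ((5 ⊗ 2) ⊗ (7 ⊕ -5)) gives 2.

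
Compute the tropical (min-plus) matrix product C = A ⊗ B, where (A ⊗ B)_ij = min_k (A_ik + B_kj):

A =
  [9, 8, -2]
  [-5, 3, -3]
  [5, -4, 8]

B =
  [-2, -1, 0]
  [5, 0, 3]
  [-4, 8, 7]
A ⊗ B =
  [-6, 6, 5]
  [-7, -6, -5]
  [1, -4, -1]

Apply the min-plus product entry-by-entry:
  C[0][0] = min over k of (A[0][0] + B[0][0] = 9 + -2 = 7, A[0][1] + B[1][0] = 8 + 5 = 13, A[0][2] + B[2][0] = -2 + -4 = -6) = -6 (attained at k = 2)
  C[0][1] = min over k of (A[0][0] + B[0][1] = 9 + -1 = 8, A[0][1] + B[1][1] = 8 + 0 = 8, A[0][2] + B[2][1] = -2 + 8 = 6) = 6 (attained at k = 2)
  C[0][2] = min over k of (A[0][0] + B[0][2] = 9 + 0 = 9, A[0][1] + B[1][2] = 8 + 3 = 11, A[0][2] + B[2][2] = -2 + 7 = 5) = 5 (attained at k = 2)
  C[1][0] = min over k of (A[1][0] + B[0][0] = -5 + -2 = -7, A[1][1] + B[1][0] = 3 + 5 = 8, A[1][2] + B[2][0] = -3 + -4 = -7) = -7 (attained at k = 0)
  C[1][1] = min over k of (A[1][0] + B[0][1] = -5 + -1 = -6, A[1][1] + B[1][1] = 3 + 0 = 3, A[1][2] + B[2][1] = -3 + 8 = 5) = -6 (attained at k = 0)
  C[1][2] = min over k of (A[1][0] + B[0][2] = -5 + 0 = -5, A[1][1] + B[1][2] = 3 + 3 = 6, A[1][2] + B[2][2] = -3 + 7 = 4) = -5 (attained at k = 0)
  C[2][0] = min over k of (A[2][0] + B[0][0] = 5 + -2 = 3, A[2][1] + B[1][0] = -4 + 5 = 1, A[2][2] + B[2][0] = 8 + -4 = 4) = 1 (attained at k = 1)
  C[2][1] = min over k of (A[2][0] + B[0][1] = 5 + -1 = 4, A[2][1] + B[1][1] = -4 + 0 = -4, A[2][2] + B[2][1] = 8 + 8 = 16) = -4 (attained at k = 1)
  C[2][2] = min over k of (A[2][0] + B[0][2] = 5 + 0 = 5, A[2][1] + B[1][2] = -4 + 3 = -1, A[2][2] + B[2][2] = 8 + 7 = 15) = -1 (attained at k = 1)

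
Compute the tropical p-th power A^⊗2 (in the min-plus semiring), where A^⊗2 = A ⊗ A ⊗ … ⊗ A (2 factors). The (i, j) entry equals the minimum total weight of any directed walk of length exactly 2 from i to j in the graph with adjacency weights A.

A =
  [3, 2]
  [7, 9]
A^⊗2 =
  [6, 5]
  [10, 9]

Each entry (A^⊗2)_ij equals the minimum over all length-2 walks i = v_0 → v_1 → … → v_2 = j of Σ_t A[v_t][v_{t+1}]. For example, for (i, j) = (0, 1) we minimise over 2 possible intermediate vertex sequences; the minimum is 5, attained along the walk 0 → 0 → 1.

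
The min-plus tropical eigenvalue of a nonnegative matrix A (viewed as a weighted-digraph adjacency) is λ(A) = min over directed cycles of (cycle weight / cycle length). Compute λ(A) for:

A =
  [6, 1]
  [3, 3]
λ(A) = 2

Enumerate directed cycles and compute their means (weight / length). Sample:
  cycle 0 → 0: weight = 6, length = 1, mean = 6/1 ≈ 6.000
  cycle 1 → 1: weight = 3, length = 1, mean = 3/1 ≈ 3.000
  cycle 0 → 1 → 0: weight = 4, length = 2, mean = 4/2 ≈ 2.000
  cycle 1 → 0 → 1: weight = 4, length = 2, mean = 4/2 ≈ 2.000
Minimum mean = 2.000, attained e.g. along the cycle 0 → 1 → 0 with weight 4 and length 2. So λ(A) = 4/2 = 2.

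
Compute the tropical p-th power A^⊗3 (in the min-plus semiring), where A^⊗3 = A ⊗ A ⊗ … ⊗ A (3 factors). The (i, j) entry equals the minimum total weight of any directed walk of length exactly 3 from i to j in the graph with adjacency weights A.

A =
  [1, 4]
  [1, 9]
A^⊗3 =
  [3, 6]
  [3, 6]

Each entry (A^⊗3)_ij equals the minimum over all length-3 walks i = v_0 → v_1 → … → v_3 = j of Σ_t A[v_t][v_{t+1}]. For example, for (i, j) = (0, 1) we minimise over 4 possible intermediate vertex sequences; the minimum is 6, attained along the walk 0 → 0 → 0 → 1.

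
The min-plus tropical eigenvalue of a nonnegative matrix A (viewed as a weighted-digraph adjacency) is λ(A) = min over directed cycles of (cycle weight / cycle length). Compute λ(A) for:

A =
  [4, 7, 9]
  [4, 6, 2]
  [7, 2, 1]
λ(A) = 1

Enumerate directed cycles and compute their means (weight / length). Sample:
  cycle 0 → 0: weight = 4, length = 1, mean = 4/1 ≈ 4.000
  cycle 1 → 1: weight = 6, length = 1, mean = 6/1 ≈ 6.000
  cycle 2 → 2: weight = 1, length = 1, mean = 1/1 ≈ 1.000
  cycle 0 → 1 → 0: weight = 11, length = 2, mean = 11/2 ≈ 5.500
  cycle 0 → 2 → 0: weight = 16, length = 2, mean = 16/2 ≈ 8.000
  cycle 1 → 0 → 1: weight = 11, length = 2, mean = 11/2 ≈ 5.500
Minimum mean = 1.000, attained e.g. along the cycle 2 → 2 with weight 1 and length 1. So λ(A) = 1/1 = 1.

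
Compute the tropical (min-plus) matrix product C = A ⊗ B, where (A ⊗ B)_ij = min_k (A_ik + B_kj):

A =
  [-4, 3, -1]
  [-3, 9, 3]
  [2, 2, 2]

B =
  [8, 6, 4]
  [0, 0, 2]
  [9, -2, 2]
A ⊗ B =
  [3, -3, 0]
  [5, 1, 1]
  [2, 0, 4]

Apply the min-plus product entry-by-entry:
  C[0][0] = min over k of (A[0][0] + B[0][0] = -4 + 8 = 4, A[0][1] + B[1][0] = 3 + 0 = 3, A[0][2] + B[2][0] = -1 + 9 = 8) = 3 (attained at k = 1)
  C[0][1] = min over k of (A[0][0] + B[0][1] = -4 + 6 = 2, A[0][1] + B[1][1] = 3 + 0 = 3, A[0][2] + B[2][1] = -1 + -2 = -3) = -3 (attained at k = 2)
  C[0][2] = min over k of (A[0][0] + B[0][2] = -4 + 4 = 0, A[0][1] + B[1][2] = 3 + 2 = 5, A[0][2] + B[2][2] = -1 + 2 = 1) = 0 (attained at k = 0)
  C[1][0] = min over k of (A[1][0] + B[0][0] = -3 + 8 = 5, A[1][1] + B[1][0] = 9 + 0 = 9, A[1][2] + B[2][0] = 3 + 9 = 12) = 5 (attained at k = 0)
  C[1][1] = min over k of (A[1][0] + B[0][1] = -3 + 6 = 3, A[1][1] + B[1][1] = 9 + 0 = 9, A[1][2] + B[2][1] = 3 + -2 = 1) = 1 (attained at k = 2)
  C[1][2] = min over k of (A[1][0] + B[0][2] = -3 + 4 = 1, A[1][1] + B[1][2] = 9 + 2 = 11, A[1][2] + B[2][2] = 3 + 2 = 5) = 1 (attained at k = 0)
  C[2][0] = min over k of (A[2][0] + B[0][0] = 2 + 8 = 10, A[2][1] + B[1][0] = 2 + 0 = 2, A[2][2] + B[2][0] = 2 + 9 = 11) = 2 (attained at k = 1)
  C[2][1] = min over k of (A[2][0] + B[0][1] = 2 + 6 = 8, A[2][1] + B[1][1] = 2 + 0 = 2, A[2][2] + B[2][1] = 2 + -2 = 0) = 0 (attained at k = 2)
  C[2][2] = min over k of (A[2][0] + B[0][2] = 2 + 4 = 6, A[2][1] + B[1][2] = 2 + 2 = 4, A[2][2] + B[2][2] = 2 + 2 = 4) = 4 (attained at k = 1)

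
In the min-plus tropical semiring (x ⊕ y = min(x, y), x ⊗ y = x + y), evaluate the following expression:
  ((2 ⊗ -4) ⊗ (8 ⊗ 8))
((2 ⊗ -4) ⊗ (8 ⊗ 8)) = 14

Expand innermost to outermost. Recall ⊕ takes the minimum of its arguments and ⊗ takes their sum. Working out the expression ((2 ⊗ -4) ⊗ (8 ⊗ 8)) gives 14.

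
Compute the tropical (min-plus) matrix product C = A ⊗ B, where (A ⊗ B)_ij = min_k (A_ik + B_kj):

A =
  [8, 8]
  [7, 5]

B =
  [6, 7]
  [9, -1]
A ⊗ B =
  [14, 7]
  [13, 4]

Apply the min-plus product entry-by-entry:
  C[0][0] = min over k of (A[0][0] + B[0][0] = 8 + 6 = 14, A[0][1] + B[1][0] = 8 + 9 = 17) = 14 (attained at k = 0)
  C[0][1] = min over k of (A[0][0] + B[0][1] = 8 + 7 = 15, A[0][1] + B[1][1] = 8 + -1 = 7) = 7 (attained at k = 1)
  C[1][0] = min over k of (A[1][0] + B[0][0] = 7 + 6 = 13, A[1][1] + B[1][0] = 5 + 9 = 14) = 13 (attained at k = 0)
  C[1][1] = min over k of (A[1][0] + B[0][1] = 7 + 7 = 14, A[1][1] + B[1][1] = 5 + -1 = 4) = 4 (attained at k = 1)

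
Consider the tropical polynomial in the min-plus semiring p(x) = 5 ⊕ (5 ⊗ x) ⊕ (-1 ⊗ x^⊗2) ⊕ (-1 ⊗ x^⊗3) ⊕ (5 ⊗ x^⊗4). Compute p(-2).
p(-2) = -7

A tropical monomial a ⊗ x^⊗i evaluates to a + i · x. Evaluating each term at x = -2:
  Term 0 contributes 5 + 0 · -2 = 5
  Term 1 contributes 5 + 1 · -2 = 3
  Term 2 contributes -1 + 2 · -2 = -5
  Term 3 contributes -1 + 3 · -2 = -7
  Term 4 contributes 5 + 4 · -2 = -3
p(-2) = ⊕ of these = min[5, 3, -5, -7, -3] = -7.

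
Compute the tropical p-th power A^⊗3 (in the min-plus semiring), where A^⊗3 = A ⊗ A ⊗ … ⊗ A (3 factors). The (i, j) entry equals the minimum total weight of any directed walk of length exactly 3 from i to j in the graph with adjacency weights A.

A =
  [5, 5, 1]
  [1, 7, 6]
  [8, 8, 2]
A^⊗3 =
  [10, 11, 5]
  [7, 10, 4]
  [11, 12, 6]

Each entry (A^⊗3)_ij equals the minimum over all length-3 walks i = v_0 → v_1 → … → v_3 = j of Σ_t A[v_t][v_{t+1}]. For example, for (i, j) = (0, 2) we minimise over 9 possible intermediate vertex sequences; the minimum is 5, attained along the walk 0 → 2 → 2 → 2.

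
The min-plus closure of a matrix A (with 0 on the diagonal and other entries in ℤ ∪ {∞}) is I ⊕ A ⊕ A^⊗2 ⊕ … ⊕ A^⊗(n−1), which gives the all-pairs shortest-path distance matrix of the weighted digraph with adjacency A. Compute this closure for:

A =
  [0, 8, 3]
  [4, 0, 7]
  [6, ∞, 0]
Closure =
  [0, 8, 3]
  [4, 0, 7]
  [6, 14, 0]

This is the Floyd-Warshall all-pairs shortest-path computation. For each intermediate vertex k = 0, 1, …, 2, update dist[i][j] ← min(dist[i][j], dist[i][k] + dist[k][j]). The final matrix gives, for each (i, j), the minimum total weight of any directed path from i to j (possibly empty when i = j).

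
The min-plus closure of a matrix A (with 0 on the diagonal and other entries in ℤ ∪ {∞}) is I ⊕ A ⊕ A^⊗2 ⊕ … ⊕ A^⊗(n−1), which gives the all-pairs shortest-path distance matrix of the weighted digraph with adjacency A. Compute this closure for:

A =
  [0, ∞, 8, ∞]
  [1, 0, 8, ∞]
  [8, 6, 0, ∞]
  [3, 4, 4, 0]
Closure =
  [0, 14, 8, ∞]
  [1, 0, 8, ∞]
  [7, 6, 0, ∞]
  [3, 4, 4, 0]

This is the Floyd-Warshall all-pairs shortest-path computation. For each intermediate vertex k = 0, 1, …, 3, update dist[i][j] ← min(dist[i][j], dist[i][k] + dist[k][j]). The final matrix gives, for each (i, j), the minimum total weight of any directed path from i to j (possibly empty when i = j).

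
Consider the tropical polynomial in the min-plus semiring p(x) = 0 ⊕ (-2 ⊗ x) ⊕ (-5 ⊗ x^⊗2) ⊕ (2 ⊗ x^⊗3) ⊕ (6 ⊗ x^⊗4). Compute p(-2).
p(-2) = -9

A tropical monomial a ⊗ x^⊗i evaluates to a + i · x. Evaluating each term at x = -2:
  Term 0 contributes 0 + 0 · -2 = 0
  Term 1 contributes -2 + 1 · -2 = -4
  Term 2 contributes -5 + 2 · -2 = -9
  Term 3 contributes 2 + 3 · -2 = -4
  Term 4 contributes 6 + 4 · -2 = -2
p(-2) = ⊕ of these = min[0, -4, -9, -4, -2] = -9.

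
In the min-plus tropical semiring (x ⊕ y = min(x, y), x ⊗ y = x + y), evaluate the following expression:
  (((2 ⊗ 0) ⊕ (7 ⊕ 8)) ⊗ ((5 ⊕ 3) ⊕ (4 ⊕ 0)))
(((2 ⊗ 0) ⊕ (7 ⊕ 8)) ⊗ ((5 ⊕ 3) ⊕ (4 ⊕ 0))) = 2

Expand innermost to outermost. Recall ⊕ takes the minimum of its arguments and ⊗ takes their sum. Working out the expression (((2 ⊗ 0) ⊕ (7 ⊕ 8)) ⊗ ((5 ⊕ 3) ⊕ (4 ⊕ 0))) gives 2.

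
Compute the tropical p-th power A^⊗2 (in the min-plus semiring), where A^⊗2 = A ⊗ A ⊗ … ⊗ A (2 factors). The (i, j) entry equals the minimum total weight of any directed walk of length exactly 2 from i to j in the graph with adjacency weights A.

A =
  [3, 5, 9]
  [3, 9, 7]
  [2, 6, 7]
A^⊗2 =
  [6, 8, 12]
  [6, 8, 12]
  [5, 7, 11]

Each entry (A^⊗2)_ij equals the minimum over all length-2 walks i = v_0 → v_1 → … → v_2 = j of Σ_t A[v_t][v_{t+1}]. For example, for (i, j) = (0, 2) we minimise over 3 possible intermediate vertex sequences; the minimum is 12, attained along the walk 0 → 0 → 2.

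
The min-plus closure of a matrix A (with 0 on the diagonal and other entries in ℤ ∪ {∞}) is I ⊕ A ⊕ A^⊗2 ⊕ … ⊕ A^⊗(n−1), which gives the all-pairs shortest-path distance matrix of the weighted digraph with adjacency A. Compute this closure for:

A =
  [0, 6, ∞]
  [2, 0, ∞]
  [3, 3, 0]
Closure =
  [0, 6, ∞]
  [2, 0, ∞]
  [3, 3, 0]

This is the Floyd-Warshall all-pairs shortest-path computation. For each intermediate vertex k = 0, 1, …, 2, update dist[i][j] ← min(dist[i][j], dist[i][k] + dist[k][j]). The final matrix gives, for each (i, j), the minimum total weight of any directed path from i to j (possibly empty when i = j).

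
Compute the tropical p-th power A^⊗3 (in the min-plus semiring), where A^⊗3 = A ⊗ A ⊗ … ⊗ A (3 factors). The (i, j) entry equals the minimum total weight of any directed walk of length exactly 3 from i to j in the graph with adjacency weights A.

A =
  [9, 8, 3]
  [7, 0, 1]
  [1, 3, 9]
A^⊗3 =
  [10, 6, 7]
  [2, 0, 1]
  [5, 3, 4]

Each entry (A^⊗3)_ij equals the minimum over all length-3 walks i = v_0 → v_1 → … → v_3 = j of Σ_t A[v_t][v_{t+1}]. For example, for (i, j) = (0, 2) we minimise over 9 possible intermediate vertex sequences; the minimum is 7, attained along the walk 0 → 2 → 0 → 2.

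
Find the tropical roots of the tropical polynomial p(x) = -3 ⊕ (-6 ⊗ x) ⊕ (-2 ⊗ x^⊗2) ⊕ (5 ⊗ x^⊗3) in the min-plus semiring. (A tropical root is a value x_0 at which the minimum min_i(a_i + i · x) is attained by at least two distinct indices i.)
Roots: {-7, -4, 3}

Each tropical root is a break point of the lower envelope of the lines y = a_i + i · x (there are 4 lines, with slopes 0, 1, ..., 3). Only the lines that attain the minimum somewhere contribute to roots; other lines are dominated. Here the surviving (envelope) indices are i = 3, i = 2, i = 1, i = 0.
Intersections between consecutive envelope lines give the roots: for adjacent envelope indices i < j the intersection is x = (a_i − a_j) / (j − i). Reading off the sorted break points: {-7, -4, 3}.
Verification: at each break x_0, at least two indices attain the minimum of min_i(a_i + i · x_0).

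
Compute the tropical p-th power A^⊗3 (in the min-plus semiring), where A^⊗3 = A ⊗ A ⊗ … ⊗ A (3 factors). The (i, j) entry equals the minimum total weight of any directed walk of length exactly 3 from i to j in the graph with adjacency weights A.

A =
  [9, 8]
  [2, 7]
A^⊗3 =
  [17, 18]
  [12, 17]

Each entry (A^⊗3)_ij equals the minimum over all length-3 walks i = v_0 → v_1 → … → v_3 = j of Σ_t A[v_t][v_{t+1}]. For example, for (i, j) = (0, 1) we minimise over 4 possible intermediate vertex sequences; the minimum is 18, attained along the walk 0 → 1 → 0 → 1.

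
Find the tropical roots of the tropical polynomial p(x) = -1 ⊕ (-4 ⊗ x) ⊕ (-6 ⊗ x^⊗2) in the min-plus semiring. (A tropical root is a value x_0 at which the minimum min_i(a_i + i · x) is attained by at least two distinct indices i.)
Roots: {2, 3}

Each tropical root is a break point of the lower envelope of the lines y = a_i + i · x (there are 3 lines, with slopes 0, 1, ..., 2). Only the lines that attain the minimum somewhere contribute to roots; other lines are dominated. Here the surviving (envelope) indices are i = 2, i = 1, i = 0.
Intersections between consecutive envelope lines give the roots: for adjacent envelope indices i < j the intersection is x = (a_i − a_j) / (j − i). Reading off the sorted break points: {2, 3}.
Verification: at each break x_0, at least two indices attain the minimum of min_i(a_i + i · x_0).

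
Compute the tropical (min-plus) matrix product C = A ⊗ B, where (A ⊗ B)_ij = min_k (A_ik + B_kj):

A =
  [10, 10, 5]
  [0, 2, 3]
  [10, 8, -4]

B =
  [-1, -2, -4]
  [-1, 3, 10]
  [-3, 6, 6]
A ⊗ B =
  [2, 8, 6]
  [-1, -2, -4]
  [-7, 2, 2]

Apply the min-plus product entry-by-entry:
  C[0][0] = min over k of (A[0][0] + B[0][0] = 10 + -1 = 9, A[0][1] + B[1][0] = 10 + -1 = 9, A[0][2] + B[2][0] = 5 + -3 = 2) = 2 (attained at k = 2)
  C[0][1] = min over k of (A[0][0] + B[0][1] = 10 + -2 = 8, A[0][1] + B[1][1] = 10 + 3 = 13, A[0][2] + B[2][1] = 5 + 6 = 11) = 8 (attained at k = 0)
  C[0][2] = min over k of (A[0][0] + B[0][2] = 10 + -4 = 6, A[0][1] + B[1][2] = 10 + 10 = 20, A[0][2] + B[2][2] = 5 + 6 = 11) = 6 (attained at k = 0)
  C[1][0] = min over k of (A[1][0] + B[0][0] = 0 + -1 = -1, A[1][1] + B[1][0] = 2 + -1 = 1, A[1][2] + B[2][0] = 3 + -3 = 0) = -1 (attained at k = 0)
  C[1][1] = min over k of (A[1][0] + B[0][1] = 0 + -2 = -2, A[1][1] + B[1][1] = 2 + 3 = 5, A[1][2] + B[2][1] = 3 + 6 = 9) = -2 (attained at k = 0)
  C[1][2] = min over k of (A[1][0] + B[0][2] = 0 + -4 = -4, A[1][1] + B[1][2] = 2 + 10 = 12, A[1][2] + B[2][2] = 3 + 6 = 9) = -4 (attained at k = 0)
  C[2][0] = min over k of (A[2][0] + B[0][0] = 10 + -1 = 9, A[2][1] + B[1][0] = 8 + -1 = 7, A[2][2] + B[2][0] = -4 + -3 = -7) = -7 (attained at k = 2)
  C[2][1] = min over k of (A[2][0] + B[0][1] = 10 + -2 = 8, A[2][1] + B[1][1] = 8 + 3 = 11, A[2][2] + B[2][1] = -4 + 6 = 2) = 2 (attained at k = 2)
  C[2][2] = min over k of (A[2][0] + B[0][2] = 10 + -4 = 6, A[2][1] + B[1][2] = 8 + 10 = 18, A[2][2] + B[2][2] = -4 + 6 = 2) = 2 (attained at k = 2)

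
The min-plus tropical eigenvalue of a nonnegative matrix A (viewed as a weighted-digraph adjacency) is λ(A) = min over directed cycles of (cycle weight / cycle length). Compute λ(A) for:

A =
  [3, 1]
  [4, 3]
λ(A) = 5/2

Enumerate directed cycles and compute their means (weight / length). Sample:
  cycle 0 → 0: weight = 3, length = 1, mean = 3/1 ≈ 3.000
  cycle 1 → 1: weight = 3, length = 1, mean = 3/1 ≈ 3.000
  cycle 0 → 1 → 0: weight = 5, length = 2, mean = 5/2 ≈ 2.500
  cycle 1 → 0 → 1: weight = 5, length = 2, mean = 5/2 ≈ 2.500
Minimum mean = 2.500, attained e.g. along the cycle 0 → 1 → 0 with weight 5 and length 2. So λ(A) = 5/2 = 5/2.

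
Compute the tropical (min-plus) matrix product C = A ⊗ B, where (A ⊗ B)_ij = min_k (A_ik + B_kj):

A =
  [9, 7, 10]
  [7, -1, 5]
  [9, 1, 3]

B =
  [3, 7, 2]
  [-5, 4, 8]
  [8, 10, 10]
A ⊗ B =
  [2, 11, 11]
  [-6, 3, 7]
  [-4, 5, 9]

Apply the min-plus product entry-by-entry:
  C[0][0] = min over k of (A[0][0] + B[0][0] = 9 + 3 = 12, A[0][1] + B[1][0] = 7 + -5 = 2, A[0][2] + B[2][0] = 10 + 8 = 18) = 2 (attained at k = 1)
  C[0][1] = min over k of (A[0][0] + B[0][1] = 9 + 7 = 16, A[0][1] + B[1][1] = 7 + 4 = 11, A[0][2] + B[2][1] = 10 + 10 = 20) = 11 (attained at k = 1)
  C[0][2] = min over k of (A[0][0] + B[0][2] = 9 + 2 = 11, A[0][1] + B[1][2] = 7 + 8 = 15, A[0][2] + B[2][2] = 10 + 10 = 20) = 11 (attained at k = 0)
  C[1][0] = min over k of (A[1][0] + B[0][0] = 7 + 3 = 10, A[1][1] + B[1][0] = -1 + -5 = -6, A[1][2] + B[2][0] = 5 + 8 = 13) = -6 (attained at k = 1)
  C[1][1] = min over k of (A[1][0] + B[0][1] = 7 + 7 = 14, A[1][1] + B[1][1] = -1 + 4 = 3, A[1][2] + B[2][1] = 5 + 10 = 15) = 3 (attained at k = 1)
  C[1][2] = min over k of (A[1][0] + B[0][2] = 7 + 2 = 9, A[1][1] + B[1][2] = -1 + 8 = 7, A[1][2] + B[2][2] = 5 + 10 = 15) = 7 (attained at k = 1)
  C[2][0] = min over k of (A[2][0] + B[0][0] = 9 + 3 = 12, A[2][1] + B[1][0] = 1 + -5 = -4, A[2][2] + B[2][0] = 3 + 8 = 11) = -4 (attained at k = 1)
  C[2][1] = min over k of (A[2][0] + B[0][1] = 9 + 7 = 16, A[2][1] + B[1][1] = 1 + 4 = 5, A[2][2] + B[2][1] = 3 + 10 = 13) = 5 (attained at k = 1)
  C[2][2] = min over k of (A[2][0] + B[0][2] = 9 + 2 = 11, A[2][1] + B[1][2] = 1 + 8 = 9, A[2][2] + B[2][2] = 3 + 10 = 13) = 9 (attained at k = 1)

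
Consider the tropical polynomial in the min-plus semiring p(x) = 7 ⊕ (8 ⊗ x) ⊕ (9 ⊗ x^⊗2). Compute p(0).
p(0) = 7

A tropical monomial a ⊗ x^⊗i evaluates to a + i · x. Evaluating each term at x = 0:
  Term 0 contributes 7 + 0 · 0 = 7
  Term 1 contributes 8 + 1 · 0 = 8
  Term 2 contributes 9 + 2 · 0 = 9
p(0) = ⊕ of these = min[7, 8, 9] = 7.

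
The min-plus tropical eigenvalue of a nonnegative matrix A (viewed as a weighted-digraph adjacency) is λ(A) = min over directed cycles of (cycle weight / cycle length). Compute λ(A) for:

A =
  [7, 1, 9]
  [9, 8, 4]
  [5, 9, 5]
λ(A) = 10/3

Enumerate directed cycles and compute their means (weight / length). Sample:
  cycle 0 → 0: weight = 7, length = 1, mean = 7/1 ≈ 7.000
  cycle 1 → 1: weight = 8, length = 1, mean = 8/1 ≈ 8.000
  cycle 2 → 2: weight = 5, length = 1, mean = 5/1 ≈ 5.000
  cycle 0 → 1 → 0: weight = 10, length = 2, mean = 10/2 ≈ 5.000
  cycle 0 → 2 → 0: weight = 14, length = 2, mean = 14/2 ≈ 7.000
  cycle 1 → 0 → 1: weight = 10, length = 2, mean = 10/2 ≈ 5.000
Minimum mean = 3.333, attained e.g. along the cycle 0 → 1 → 2 → 0 with weight 10 and length 3. So λ(A) = 10/3 = 10/3.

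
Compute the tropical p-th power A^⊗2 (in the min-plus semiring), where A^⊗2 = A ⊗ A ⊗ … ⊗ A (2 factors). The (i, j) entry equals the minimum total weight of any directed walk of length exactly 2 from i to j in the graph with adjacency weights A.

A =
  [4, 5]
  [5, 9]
A^⊗2 =
  [8, 9]
  [9, 10]

Each entry (A^⊗2)_ij equals the minimum over all length-2 walks i = v_0 → v_1 → … → v_2 = j of Σ_t A[v_t][v_{t+1}]. For example, for (i, j) = (0, 1) we minimise over 2 possible intermediate vertex sequences; the minimum is 9, attained along the walk 0 → 0 → 1.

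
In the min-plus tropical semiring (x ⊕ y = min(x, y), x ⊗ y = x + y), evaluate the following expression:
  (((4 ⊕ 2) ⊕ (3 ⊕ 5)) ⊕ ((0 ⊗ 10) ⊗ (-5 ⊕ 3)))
(((4 ⊕ 2) ⊕ (3 ⊕ 5)) ⊕ ((0 ⊗ 10) ⊗ (-5 ⊕ 3))) = 2

Expand innermost to outermost. Recall ⊕ takes the minimum of its arguments and ⊗ takes their sum. Working out the expression (((4 ⊕ 2) ⊕ (3 ⊕ 5)) ⊕ ((0 ⊗ 10) ⊗ (-5 ⊕ 3))) gives 2.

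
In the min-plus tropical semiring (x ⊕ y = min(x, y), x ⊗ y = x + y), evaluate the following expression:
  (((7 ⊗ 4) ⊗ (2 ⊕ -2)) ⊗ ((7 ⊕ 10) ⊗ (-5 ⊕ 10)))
(((7 ⊗ 4) ⊗ (2 ⊕ -2)) ⊗ ((7 ⊕ 10) ⊗ (-5 ⊕ 10))) = 11

Expand innermost to outermost. Recall ⊕ takes the minimum of its arguments and ⊗ takes their sum. Working out the expression (((7 ⊗ 4) ⊗ (2 ⊕ -2)) ⊗ ((7 ⊕ 10) ⊗ (-5 ⊕ 10))) gives 11.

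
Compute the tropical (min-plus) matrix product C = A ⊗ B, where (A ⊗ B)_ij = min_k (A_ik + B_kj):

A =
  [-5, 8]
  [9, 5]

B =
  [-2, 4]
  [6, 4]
A ⊗ B =
  [-7, -1]
  [7, 9]

Apply the min-plus product entry-by-entry:
  C[0][0] = min over k of (A[0][0] + B[0][0] = -5 + -2 = -7, A[0][1] + B[1][0] = 8 + 6 = 14) = -7 (attained at k = 0)
  C[0][1] = min over k of (A[0][0] + B[0][1] = -5 + 4 = -1, A[0][1] + B[1][1] = 8 + 4 = 12) = -1 (attained at k = 0)
  C[1][0] = min over k of (A[1][0] + B[0][0] = 9 + -2 = 7, A[1][1] + B[1][0] = 5 + 6 = 11) = 7 (attained at k = 0)
  C[1][1] = min over k of (A[1][0] + B[0][1] = 9 + 4 = 13, A[1][1] + B[1][1] = 5 + 4 = 9) = 9 (attained at k = 1)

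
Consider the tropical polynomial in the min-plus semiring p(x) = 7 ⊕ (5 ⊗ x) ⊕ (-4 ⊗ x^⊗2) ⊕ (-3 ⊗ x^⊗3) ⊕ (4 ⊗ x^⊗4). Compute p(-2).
p(-2) = -9

A tropical monomial a ⊗ x^⊗i evaluates to a + i · x. Evaluating each term at x = -2:
  Term 0 contributes 7 + 0 · -2 = 7
  Term 1 contributes 5 + 1 · -2 = 3
  Term 2 contributes -4 + 2 · -2 = -8
  Term 3 contributes -3 + 3 · -2 = -9
  Term 4 contributes 4 + 4 · -2 = -4
p(-2) = ⊕ of these = min[7, 3, -8, -9, -4] = -9.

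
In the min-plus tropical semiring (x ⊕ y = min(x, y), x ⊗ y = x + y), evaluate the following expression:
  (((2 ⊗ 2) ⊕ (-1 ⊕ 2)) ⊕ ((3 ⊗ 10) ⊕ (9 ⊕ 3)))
(((2 ⊗ 2) ⊕ (-1 ⊕ 2)) ⊕ ((3 ⊗ 10) ⊕ (9 ⊕ 3))) = -1

Expand innermost to outermost. Recall ⊕ takes the minimum of its arguments and ⊗ takes their sum. Working out the expression (((2 ⊗ 2) ⊕ (-1 ⊕ 2)) ⊕ ((3 ⊗ 10) ⊕ (9 ⊕ 3))) gives -1.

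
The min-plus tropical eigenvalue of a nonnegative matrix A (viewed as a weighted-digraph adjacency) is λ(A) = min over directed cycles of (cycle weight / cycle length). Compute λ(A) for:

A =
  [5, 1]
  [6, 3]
λ(A) = 3

Enumerate directed cycles and compute their means (weight / length). Sample:
  cycle 0 → 0: weight = 5, length = 1, mean = 5/1 ≈ 5.000
  cycle 1 → 1: weight = 3, length = 1, mean = 3/1 ≈ 3.000
  cycle 0 → 1 → 0: weight = 7, length = 2, mean = 7/2 ≈ 3.500
  cycle 1 → 0 → 1: weight = 7, length = 2, mean = 7/2 ≈ 3.500
Minimum mean = 3.000, attained e.g. along the cycle 1 → 1 with weight 3 and length 1. So λ(A) = 3/1 = 3.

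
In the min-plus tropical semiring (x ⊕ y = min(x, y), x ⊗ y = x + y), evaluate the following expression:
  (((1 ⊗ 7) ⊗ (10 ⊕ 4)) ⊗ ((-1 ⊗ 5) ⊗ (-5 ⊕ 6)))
(((1 ⊗ 7) ⊗ (10 ⊕ 4)) ⊗ ((-1 ⊗ 5) ⊗ (-5 ⊕ 6))) = 11

Expand innermost to outermost. Recall ⊕ takes the minimum of its arguments and ⊗ takes their sum. Working out the expression (((1 ⊗ 7) ⊗ (10 ⊕ 4)) ⊗ ((-1 ⊗ 5) ⊗ (-5 ⊕ 6))) gives 11.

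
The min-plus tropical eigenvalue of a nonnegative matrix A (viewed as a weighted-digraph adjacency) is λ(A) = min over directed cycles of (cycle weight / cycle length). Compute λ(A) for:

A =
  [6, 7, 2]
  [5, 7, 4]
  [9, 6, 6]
λ(A) = 13/3

Enumerate directed cycles and compute their means (weight / length). Sample:
  cycle 0 → 0: weight = 6, length = 1, mean = 6/1 ≈ 6.000
  cycle 1 → 1: weight = 7, length = 1, mean = 7/1 ≈ 7.000
  cycle 2 → 2: weight = 6, length = 1, mean = 6/1 ≈ 6.000
  cycle 0 → 1 → 0: weight = 12, length = 2, mean = 12/2 ≈ 6.000
  cycle 0 → 2 → 0: weight = 11, length = 2, mean = 11/2 ≈ 5.500
  cycle 1 → 0 → 1: weight = 12, length = 2, mean = 12/2 ≈ 6.000
Minimum mean = 4.333, attained e.g. along the cycle 0 → 2 → 1 → 0 with weight 13 and length 3. So λ(A) = 13/3 = 13/3.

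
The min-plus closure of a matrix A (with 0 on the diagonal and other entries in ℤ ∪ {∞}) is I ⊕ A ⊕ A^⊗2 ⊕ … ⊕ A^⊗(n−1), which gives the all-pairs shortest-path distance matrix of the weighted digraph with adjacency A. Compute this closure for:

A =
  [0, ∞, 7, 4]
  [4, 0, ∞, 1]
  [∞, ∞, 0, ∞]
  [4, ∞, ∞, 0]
Closure =
  [0, ∞, 7, 4]
  [4, 0, 11, 1]
  [∞, ∞, 0, ∞]
  [4, ∞, 11, 0]

This is the Floyd-Warshall all-pairs shortest-path computation. For each intermediate vertex k = 0, 1, …, 3, update dist[i][j] ← min(dist[i][j], dist[i][k] + dist[k][j]). The final matrix gives, for each (i, j), the minimum total weight of any directed path from i to j (possibly empty when i = j).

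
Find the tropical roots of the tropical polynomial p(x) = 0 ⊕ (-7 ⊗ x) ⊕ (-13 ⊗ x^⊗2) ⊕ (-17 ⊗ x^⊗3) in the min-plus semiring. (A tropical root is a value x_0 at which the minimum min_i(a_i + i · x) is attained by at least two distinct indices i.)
Roots: {4, 6, 7}

Each tropical root is a break point of the lower envelope of the lines y = a_i + i · x (there are 4 lines, with slopes 0, 1, ..., 3). Only the lines that attain the minimum somewhere contribute to roots; other lines are dominated. Here the surviving (envelope) indices are i = 3, i = 2, i = 1, i = 0.
Intersections between consecutive envelope lines give the roots: for adjacent envelope indices i < j the intersection is x = (a_i − a_j) / (j − i). Reading off the sorted break points: {4, 6, 7}.
Verification: at each break x_0, at least two indices attain the minimum of min_i(a_i + i · x_0).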